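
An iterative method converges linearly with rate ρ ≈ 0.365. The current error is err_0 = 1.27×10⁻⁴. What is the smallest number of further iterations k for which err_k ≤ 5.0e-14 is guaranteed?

After k steps, err_k ≈ 1.27×10⁻⁴·0.365^k.
Need 0.365^k ≤ 5.0e-14/1.27×10⁻⁴ = 3.93701e-10.
k ≥ ln(3.93701e-10)/ln(0.365) = -21.6554/-1.00786 = 21.487.
Smallest integer k = 22.

22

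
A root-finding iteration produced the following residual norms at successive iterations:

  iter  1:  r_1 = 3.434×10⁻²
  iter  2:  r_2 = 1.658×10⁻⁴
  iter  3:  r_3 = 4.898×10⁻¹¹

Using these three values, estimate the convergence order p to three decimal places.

2.819

p ≈ ln(r_3/r_2) / ln(r_2/r_1)
  = ln(4.898×10⁻¹¹/1.658×10⁻⁴) / ln(1.658×10⁻⁴/3.434×10⁻²)
  = ln(2.95416e-07) / ln(0.00482819)
  = -15.034881 / -5.333284 ≈ 2.819066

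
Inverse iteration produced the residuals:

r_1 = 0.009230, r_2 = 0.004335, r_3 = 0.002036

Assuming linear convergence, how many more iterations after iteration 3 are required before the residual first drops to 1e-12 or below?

29

Rate ρ ≈ r_3/r_2 = 0.002036/0.004335 = 0.4697.
After j more steps, r_{3+j} ≈ 0.002036·ρ^j; need ρ^j ≤ 1e-12/0.002036 = 4.91159e-10.
j ≥ ln(4.91159e-10)/ln(0.4697) = -21.4343/-0.75566 = 28.365.
So 29 more iterations are needed.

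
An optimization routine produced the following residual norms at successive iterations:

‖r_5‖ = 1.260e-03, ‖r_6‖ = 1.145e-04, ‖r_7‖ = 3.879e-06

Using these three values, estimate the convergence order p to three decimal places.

p ≈ ln(‖r_7‖/‖r_6‖) / ln(‖r_6‖/‖r_5‖)
  = ln(3.879e-06/1.145e-04) / ln(1.145e-04/1.260e-03)
  = ln(0.0338777) / ln(0.090873)
  = -3.384998 / -2.398292 ≈ 1.411420

1.411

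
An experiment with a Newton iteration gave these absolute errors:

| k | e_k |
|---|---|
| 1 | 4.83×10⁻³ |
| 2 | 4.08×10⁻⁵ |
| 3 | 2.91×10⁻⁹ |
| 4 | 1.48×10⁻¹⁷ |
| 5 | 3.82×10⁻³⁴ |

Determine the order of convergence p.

Consecutive ratios: e_5/e_4 = 3.82×10⁻³⁴/1.48×10⁻¹⁷ = 2.58108e-17, e_4/e_3 = 1.48×10⁻¹⁷/2.91×10⁻⁹ = 5.08591e-09.
p ≈ ln(2.58108e-17)/ln(5.08591e-09) = -38.1957/-19.0968 ≈ 2.00.
So the convergence is quadratic (order 2).

2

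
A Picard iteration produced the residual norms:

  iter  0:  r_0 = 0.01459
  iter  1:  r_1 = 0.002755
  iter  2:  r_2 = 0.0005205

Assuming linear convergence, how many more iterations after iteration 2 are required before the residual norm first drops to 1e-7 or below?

Rate ρ ≈ r_2/r_1 = 0.0005205/0.002755 = 0.1889.
After j more steps, r_{2+j} ≈ 0.0005205·ρ^j; need ρ^j ≤ 1e-7/0.0005205 = 0.000192123.
j ≥ ln(0.000192123)/ln(0.1889) = -8.5574/-1.66654 = 5.135.
So 6 more iterations are needed.

6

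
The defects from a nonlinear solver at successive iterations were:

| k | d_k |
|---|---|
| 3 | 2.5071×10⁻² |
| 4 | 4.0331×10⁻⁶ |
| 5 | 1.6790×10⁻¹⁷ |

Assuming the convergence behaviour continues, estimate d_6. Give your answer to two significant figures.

1.2e-51

First estimate the order: p ≈ ln(d_5/d_4) / ln(d_4/d_3) = ln(1.6790×10⁻¹⁷/4.0331×10⁻⁶)/ln(4.0331×10⁻⁶/2.5071×10⁻²) = ln(4.16305e-12)/ln(0.000160867) ≈ 3.0000.
Then d_6 ≈ d_5·(d_5/d_4)^p = 1.6790×10⁻¹⁷·(4.16305e-12)^3.0000 = 1.6790×10⁻¹⁷·7.21498e-35 ≈ 1.211e-51.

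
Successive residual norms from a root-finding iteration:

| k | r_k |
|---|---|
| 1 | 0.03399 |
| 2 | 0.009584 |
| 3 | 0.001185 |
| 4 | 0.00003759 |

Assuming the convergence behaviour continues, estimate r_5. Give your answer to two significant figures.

1.3e-7

First estimate the order: p ≈ ln(r_4/r_3) / ln(r_3/r_2) = ln(0.00003759/0.001185)/ln(0.001185/0.009584) = ln(0.0317215)/ln(0.123644) ≈ 1.6508.
Then r_5 ≈ r_4·(r_4/r_3)^p = 0.00003759·(0.0317215)^1.6508 = 0.00003759·0.00335764 ≈ 1.262e-07.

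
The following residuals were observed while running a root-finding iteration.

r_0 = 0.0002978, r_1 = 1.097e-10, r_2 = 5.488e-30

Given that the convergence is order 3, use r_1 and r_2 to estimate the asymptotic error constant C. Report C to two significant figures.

C ≈ r_2 / r_1^3
  = 5.488e-30 / (1.097e-10)^3
  = 5.488e-30 / 1.32014e-30 ≈ 4.1571

4.2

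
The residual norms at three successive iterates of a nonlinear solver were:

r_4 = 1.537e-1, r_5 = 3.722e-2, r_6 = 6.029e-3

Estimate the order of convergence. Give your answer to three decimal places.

1.284

p ≈ ln(r_6/r_5) / ln(r_5/r_4)
  = ln(6.029e-3/3.722e-2) / ln(3.722e-2/1.537e-1)
  = ln(0.161983) / ln(0.24216)
  = -1.820264 / -1.418157 ≈ 1.283542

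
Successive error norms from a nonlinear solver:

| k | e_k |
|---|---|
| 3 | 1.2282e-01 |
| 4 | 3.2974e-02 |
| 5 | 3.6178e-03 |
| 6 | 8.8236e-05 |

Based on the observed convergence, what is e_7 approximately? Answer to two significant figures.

1.7e-7

First estimate the order: p ≈ ln(e_6/e_5) / ln(e_5/e_4) = ln(8.8236e-05/3.6178e-03)/ln(3.6178e-03/3.2974e-02) = ln(0.0243894)/ln(0.109717) ≈ 1.6805.
Then e_7 ≈ e_6·(e_6/e_5)^p = 8.8236e-05·(0.0243894)^1.6805 = 8.8236e-05·0.00194846 ≈ 1.719e-07.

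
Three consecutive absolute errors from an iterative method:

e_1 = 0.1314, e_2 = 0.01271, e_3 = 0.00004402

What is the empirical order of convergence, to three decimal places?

p ≈ ln(e_3/e_2) / ln(e_2/e_1)
  = ln(0.00004402/0.01271) / ln(0.01271/0.1314)
  = ln(0.00346341) / ln(0.0967275)
  = -5.665502 / -2.335858 ≈ 2.425448

2.425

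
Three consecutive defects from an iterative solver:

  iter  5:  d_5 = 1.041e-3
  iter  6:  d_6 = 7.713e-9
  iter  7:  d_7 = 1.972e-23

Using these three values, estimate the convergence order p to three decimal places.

2.844

p ≈ ln(d_7/d_6) / ln(d_6/d_5)
  = ln(1.972e-23/7.713e-9) / ln(7.713e-9/1.041e-3)
  = ln(2.55672e-15) / ln(7.40922e-06)
  = -33.600051 / -11.812785 ≈ 2.844380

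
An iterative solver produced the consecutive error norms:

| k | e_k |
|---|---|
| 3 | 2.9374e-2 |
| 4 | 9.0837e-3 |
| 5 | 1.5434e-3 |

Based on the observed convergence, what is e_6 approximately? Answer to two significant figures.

1.1e-4

First estimate the order: p ≈ ln(e_5/e_4) / ln(e_4/e_3) = ln(1.5434e-3/9.0837e-3)/ln(9.0837e-3/2.9374e-2) = ln(0.169909)/ln(0.309243) ≈ 1.5103.
Then e_6 ≈ e_5·(e_5/e_4)^p = 1.5434e-3·(0.169909)^1.5103 = 1.5434e-3·0.0687695 ≈ 0.0001061.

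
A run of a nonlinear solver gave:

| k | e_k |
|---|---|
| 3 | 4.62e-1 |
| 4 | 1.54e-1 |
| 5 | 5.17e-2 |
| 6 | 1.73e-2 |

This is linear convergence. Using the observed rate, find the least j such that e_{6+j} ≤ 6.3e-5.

6

Rate ρ ≈ e_6/e_5 = 1.73e-2/5.17e-2 = 0.3346.
After j more steps, e_{6+j} ≈ 1.73e-2·ρ^j; need ρ^j ≤ 6.3e-5/1.73e-2 = 0.00364162.
j ≥ ln(0.00364162)/ln(0.3346) = -5.6153/-1.09482 = 5.129.
So 6 more iterations are needed.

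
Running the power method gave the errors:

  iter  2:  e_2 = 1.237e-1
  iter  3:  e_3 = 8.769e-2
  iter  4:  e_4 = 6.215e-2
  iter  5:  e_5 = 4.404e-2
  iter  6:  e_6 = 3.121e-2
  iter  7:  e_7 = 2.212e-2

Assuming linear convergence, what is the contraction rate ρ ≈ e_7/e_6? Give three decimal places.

0.709

ρ ≈ e_7/e_6 = 2.212e-2/3.121e-2 = 0.70875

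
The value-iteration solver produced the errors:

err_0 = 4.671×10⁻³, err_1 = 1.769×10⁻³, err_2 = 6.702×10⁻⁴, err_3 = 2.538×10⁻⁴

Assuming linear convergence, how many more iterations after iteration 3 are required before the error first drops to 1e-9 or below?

Rate ρ ≈ err_3/err_2 = 2.538×10⁻⁴/6.702×10⁻⁴ = 0.3787.
After j more steps, err_{3+j} ≈ 2.538×10⁻⁴·ρ^j; need ρ^j ≤ 1e-9/2.538×10⁻⁴ = 3.94011e-06.
j ≥ ln(3.94011e-06)/ln(0.3787) = -12.4443/-0.97101 = 12.816.
So 13 more iterations are needed.

13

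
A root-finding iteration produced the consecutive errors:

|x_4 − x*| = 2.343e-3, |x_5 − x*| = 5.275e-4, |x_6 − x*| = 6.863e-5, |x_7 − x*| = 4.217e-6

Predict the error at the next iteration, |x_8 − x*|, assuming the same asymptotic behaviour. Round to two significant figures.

First estimate the order: p ≈ ln(|x_7 − x*|/|x_6 − x*|) / ln(|x_6 − x*|/|x_5 − x*|) = ln(4.217e-6/6.863e-5)/ln(6.863e-5/5.275e-4) = ln(0.0614454)/ln(0.130104) ≈ 1.3678.
Then |x_8 − x*| ≈ |x_7 − x*|·(|x_7 − x*|/|x_6 − x*|)^p = 4.217e-6·(0.0614454)^1.3678 = 4.217e-6·0.022024 ≈ 9.288e-08.

9.3e-8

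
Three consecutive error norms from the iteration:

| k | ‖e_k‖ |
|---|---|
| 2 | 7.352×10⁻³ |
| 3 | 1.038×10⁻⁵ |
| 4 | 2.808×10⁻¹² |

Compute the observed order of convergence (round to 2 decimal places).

p ≈ ln(‖e_4‖/‖e_3‖) / ln(‖e_3‖/‖e_2‖)
  = ln(2.808×10⁻¹²/1.038×10⁻⁵) / ln(1.038×10⁻⁵/7.352×10⁻³)
  = ln(2.7052e-07) / ln(0.00141186)
  = -15.12292 / -6.56285 ≈ 2.30432

2.30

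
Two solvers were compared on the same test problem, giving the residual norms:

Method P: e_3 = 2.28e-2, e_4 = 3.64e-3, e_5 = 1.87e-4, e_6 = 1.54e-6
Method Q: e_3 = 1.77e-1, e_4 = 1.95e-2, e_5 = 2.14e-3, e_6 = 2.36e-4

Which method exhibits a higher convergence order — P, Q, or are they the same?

Method P: p ≈ ln(1.54e-6/1.87e-4)/ln(1.87e-4/3.64e-3) ≈ 1.62.
Method Q: p ≈ ln(2.36e-4/2.14e-3)/ln(2.14e-3/1.95e-2) ≈ 1.00.
Method P has the higher order (≈1.6 vs ≈1.0).

P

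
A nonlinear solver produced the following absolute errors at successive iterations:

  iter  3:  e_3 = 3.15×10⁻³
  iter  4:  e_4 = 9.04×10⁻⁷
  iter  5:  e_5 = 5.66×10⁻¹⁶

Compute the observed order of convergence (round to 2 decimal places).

2.60

p ≈ ln(e_5/e_4) / ln(e_4/e_3)
  = ln(5.66×10⁻¹⁶/9.04×10⁻⁷) / ln(9.04×10⁻⁷/3.15×10⁻³)
  = ln(6.26106e-10) / ln(0.000286984)
  = -21.19150 / -8.15608 ≈ 2.59825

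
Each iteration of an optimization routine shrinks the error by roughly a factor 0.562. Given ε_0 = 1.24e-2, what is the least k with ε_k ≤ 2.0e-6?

16

After k steps, ε_k ≈ 1.24e-2·0.562^k.
Need 0.562^k ≤ 2.0e-6/1.24e-2 = 0.00016129.
k ≥ ln(0.00016129)/ln(0.562) = -8.7323/-0.57625 = 15.154.
Smallest integer k = 16.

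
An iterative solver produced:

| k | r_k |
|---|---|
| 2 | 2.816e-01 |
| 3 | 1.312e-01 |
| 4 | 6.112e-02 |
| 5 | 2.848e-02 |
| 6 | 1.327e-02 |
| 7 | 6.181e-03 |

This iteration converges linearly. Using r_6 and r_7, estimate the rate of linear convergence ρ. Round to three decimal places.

0.466

ρ ≈ r_7/r_6 = 6.181e-03/1.327e-02 = 0.46579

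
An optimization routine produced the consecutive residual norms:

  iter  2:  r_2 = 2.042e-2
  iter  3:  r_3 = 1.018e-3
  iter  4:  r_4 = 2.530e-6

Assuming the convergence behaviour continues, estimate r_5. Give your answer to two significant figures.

First estimate the order: p ≈ ln(r_4/r_3) / ln(r_3/r_2) = ln(2.530e-6/1.018e-3)/ln(1.018e-3/2.042e-2) = ln(0.00248527)/ln(0.0498531) ≈ 2.0000.
Then r_5 ≈ r_4·(r_4/r_3)^p = 2.530e-6·(0.00248527)^2.0000 = 2.530e-6·6.17657e-06 ≈ 1.563e-11.

1.6e-11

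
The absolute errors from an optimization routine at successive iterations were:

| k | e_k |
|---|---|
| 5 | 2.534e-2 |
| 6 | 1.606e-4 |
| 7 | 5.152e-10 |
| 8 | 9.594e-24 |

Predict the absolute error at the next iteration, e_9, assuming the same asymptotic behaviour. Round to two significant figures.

First estimate the order: p ≈ ln(e_8/e_7) / ln(e_7/e_6) = ln(9.594e-24/5.152e-10)/ln(5.152e-10/1.606e-4) = ln(1.86219e-14)/ln(3.20797e-06) ≈ 2.4992.
Then e_9 ≈ e_8·(e_8/e_7)^p = 9.594e-24·(1.86219e-14)^2.4992 = 9.594e-24·4.85338e-35 ≈ 4.656e-58.

4.7e-58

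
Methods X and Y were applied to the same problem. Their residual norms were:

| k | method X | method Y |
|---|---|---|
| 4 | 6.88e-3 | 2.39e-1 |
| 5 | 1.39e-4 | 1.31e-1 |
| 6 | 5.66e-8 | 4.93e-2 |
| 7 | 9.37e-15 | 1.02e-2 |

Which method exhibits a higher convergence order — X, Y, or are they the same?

X

Method X: p ≈ ln(9.37e-15/5.66e-8)/ln(5.66e-8/1.39e-4) ≈ 2.00.
Method Y: p ≈ ln(1.02e-2/4.93e-2)/ln(4.93e-2/1.31e-1) ≈ 1.61.
Method X has the higher order (≈2.0 vs ≈1.6).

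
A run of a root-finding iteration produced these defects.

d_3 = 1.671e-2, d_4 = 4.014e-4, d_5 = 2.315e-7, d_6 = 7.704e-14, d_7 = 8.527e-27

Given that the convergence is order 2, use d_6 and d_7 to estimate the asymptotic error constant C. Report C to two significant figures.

C ≈ d_7 / d_6^2
  = 8.527e-27 / (7.704e-14)^2
  = 8.527e-27 / 5.93516e-27 ≈ 1.4367

1.4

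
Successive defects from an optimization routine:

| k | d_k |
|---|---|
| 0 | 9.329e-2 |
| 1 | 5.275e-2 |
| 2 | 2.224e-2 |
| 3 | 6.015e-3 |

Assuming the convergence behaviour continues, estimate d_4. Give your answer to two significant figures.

8.3e-4

First estimate the order: p ≈ ln(d_3/d_2) / ln(d_2/d_1) = ln(6.015e-3/2.224e-2)/ln(2.224e-2/5.275e-2) = ln(0.270459)/ln(0.421611) ≈ 1.5140.
Then d_4 ≈ d_3·(d_3/d_2)^p = 6.015e-3·(0.270459)^1.5140 = 6.015e-3·0.138103 ≈ 0.0008307.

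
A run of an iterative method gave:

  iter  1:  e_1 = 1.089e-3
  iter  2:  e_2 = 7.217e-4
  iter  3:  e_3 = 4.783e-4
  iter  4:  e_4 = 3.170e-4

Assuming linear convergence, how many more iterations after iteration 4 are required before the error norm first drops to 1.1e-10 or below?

37

Rate ρ ≈ e_4/e_3 = 3.170e-4/4.783e-4 = 0.6628.
After j more steps, e_{4+j} ≈ 3.170e-4·ρ^j; need ρ^j ≤ 1.1e-10/3.170e-4 = 3.47003e-07.
j ≥ ln(3.47003e-07)/ln(0.6628) = -14.8739/-0.41128 = 36.165.
So 37 more iterations are needed.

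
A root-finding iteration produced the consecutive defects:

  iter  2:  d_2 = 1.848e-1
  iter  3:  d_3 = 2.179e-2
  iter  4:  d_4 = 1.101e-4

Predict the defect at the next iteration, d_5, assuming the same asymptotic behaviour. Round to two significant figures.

2.3e-10

First estimate the order: p ≈ ln(d_4/d_3) / ln(d_3/d_2) = ln(1.101e-4/2.179e-2)/ln(2.179e-2/1.848e-1) = ln(0.00505278)/ln(0.117911) ≈ 2.4735.
Then d_5 ≈ d_4·(d_4/d_3)^p = 1.101e-4·(0.00505278)^2.4735 = 1.101e-4·2.08777e-06 ≈ 2.299e-10.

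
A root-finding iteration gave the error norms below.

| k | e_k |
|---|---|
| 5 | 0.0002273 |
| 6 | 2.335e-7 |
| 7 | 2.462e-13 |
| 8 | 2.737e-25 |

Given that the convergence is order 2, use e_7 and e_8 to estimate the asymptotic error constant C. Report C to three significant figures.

C ≈ e_8 / e_7^2
  = 2.737e-25 / (2.462e-13)^2
  = 2.737e-25 / 6.06144e-26 ≈ 4.5154

4.52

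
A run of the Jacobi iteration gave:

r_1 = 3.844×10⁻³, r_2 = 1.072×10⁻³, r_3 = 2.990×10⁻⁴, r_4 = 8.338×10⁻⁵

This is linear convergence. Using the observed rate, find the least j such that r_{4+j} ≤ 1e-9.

Rate ρ ≈ r_4/r_3 = 8.338×10⁻⁵/2.990×10⁻⁴ = 0.2789.
After j more steps, r_{4+j} ≈ 8.338×10⁻⁵·ρ^j; need ρ^j ≤ 1e-9/8.338×10⁻⁵ = 1.19933e-05.
j ≥ ln(1.19933e-05)/ln(0.2789) = -11.3312/-1.27690 = 8.874.
So 9 more iterations are needed.

9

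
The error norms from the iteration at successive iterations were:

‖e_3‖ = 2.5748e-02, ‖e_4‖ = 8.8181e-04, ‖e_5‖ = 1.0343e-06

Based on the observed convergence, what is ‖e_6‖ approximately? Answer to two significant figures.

First estimate the order: p ≈ ln(‖e_5‖/‖e_4‖) / ln(‖e_4‖/‖e_3‖) = ln(1.0343e-06/8.8181e-04)/ln(8.8181e-04/2.5748e-02) = ln(0.00117293)/ln(0.0342477) ≈ 2.0000.
Then ‖e_6‖ ≈ ‖e_5‖·(‖e_5‖/‖e_4‖)^p = 1.0343e-06·(0.00117293)^2.0000 = 1.0343e-06·1.37576e-06 ≈ 1.423e-12.

1.4e-12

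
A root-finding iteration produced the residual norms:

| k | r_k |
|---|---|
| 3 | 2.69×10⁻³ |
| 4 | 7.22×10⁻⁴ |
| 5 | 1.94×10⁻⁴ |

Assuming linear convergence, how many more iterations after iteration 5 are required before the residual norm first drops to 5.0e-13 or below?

Rate ρ ≈ r_5/r_4 = 1.94×10⁻⁴/7.22×10⁻⁴ = 0.2687.
After j more steps, r_{5+j} ≈ 1.94×10⁻⁴·ρ^j; need ρ^j ≤ 5.0e-13/1.94×10⁻⁴ = 2.57732e-09.
j ≥ ln(2.57732e-09)/ln(0.2687) = -19.7765/-1.31416 = 15.049.
So 16 more iterations are needed.

16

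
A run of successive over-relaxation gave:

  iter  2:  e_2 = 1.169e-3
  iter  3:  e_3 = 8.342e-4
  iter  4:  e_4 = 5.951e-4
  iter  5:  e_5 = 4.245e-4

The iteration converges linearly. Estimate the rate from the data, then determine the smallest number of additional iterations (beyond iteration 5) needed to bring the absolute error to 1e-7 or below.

Rate ρ ≈ e_5/e_4 = 4.245e-4/5.951e-4 = 0.7133.
After j more steps, e_{5+j} ≈ 4.245e-4·ρ^j; need ρ^j ≤ 1e-7/4.245e-4 = 0.000235571.
j ≥ ln(0.000235571)/ln(0.7133) = -8.3535/-0.33785 = 24.725.
So 25 more iterations are needed.

25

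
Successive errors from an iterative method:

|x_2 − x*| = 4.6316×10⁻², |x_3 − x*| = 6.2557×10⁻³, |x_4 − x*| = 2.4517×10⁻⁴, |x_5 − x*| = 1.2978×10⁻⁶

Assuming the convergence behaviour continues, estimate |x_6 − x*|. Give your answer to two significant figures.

2.7e-10

First estimate the order: p ≈ ln(|x_5 − x*|/|x_4 − x*|) / ln(|x_4 − x*|/|x_3 − x*|) = ln(1.2978×10⁻⁶/2.4517×10⁻⁴)/ln(2.4517×10⁻⁴/6.2557×10⁻³) = ln(0.00529347)/ln(0.0391915) ≈ 1.6180.
Then |x_6 − x*| ≈ |x_5 − x*|·(|x_5 − x*|/|x_4 − x*|)^p = 1.2978×10⁻⁶·(0.00529347)^1.6180 = 1.2978×10⁻⁶·0.000207497 ≈ 2.693e-10.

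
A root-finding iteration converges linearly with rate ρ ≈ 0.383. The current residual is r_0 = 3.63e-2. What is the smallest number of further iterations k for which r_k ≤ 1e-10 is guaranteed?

After k steps, r_k ≈ 3.63e-2·0.383^k.
Need 0.383^k ≤ 1e-10/3.63e-2 = 2.75482e-09.
k ≥ ln(2.75482e-09)/ln(0.383) = -19.7099/-0.95972 = 20.537.
Smallest integer k = 21.

21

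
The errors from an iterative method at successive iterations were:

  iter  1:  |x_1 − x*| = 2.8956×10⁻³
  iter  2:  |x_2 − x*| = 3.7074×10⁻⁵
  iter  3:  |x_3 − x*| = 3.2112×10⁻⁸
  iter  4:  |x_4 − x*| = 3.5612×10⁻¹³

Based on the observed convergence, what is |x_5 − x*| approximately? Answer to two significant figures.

3.4e-21

First estimate the order: p ≈ ln(|x_4 − x*|/|x_3 − x*|) / ln(|x_3 − x*|/|x_2 − x*|) = ln(3.5612×10⁻¹³/3.2112×10⁻⁸)/ln(3.2112×10⁻⁸/3.7074×10⁻⁵) = ln(1.10899e-05)/ln(0.00086616) ≈ 1.6180.
Then |x_5 − x*| ≈ |x_4 − x*|·(|x_4 − x*|/|x_3 − x*|)^p = 3.5612×10⁻¹³·(1.10899e-05)^1.6180 = 3.5612×10⁻¹³·9.60933e-09 ≈ 3.422e-21.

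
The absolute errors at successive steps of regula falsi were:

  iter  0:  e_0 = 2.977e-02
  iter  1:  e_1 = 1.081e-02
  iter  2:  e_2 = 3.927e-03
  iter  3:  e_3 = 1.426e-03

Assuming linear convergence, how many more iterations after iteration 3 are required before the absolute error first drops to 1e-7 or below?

10

Rate ρ ≈ e_3/e_2 = 1.426e-03/3.927e-03 = 0.3631.
After j more steps, e_{3+j} ≈ 1.426e-03·ρ^j; need ρ^j ≤ 1e-7/1.426e-03 = 7.01262e-05.
j ≥ ln(7.01262e-05)/ln(0.3631) = -9.5652/-1.01308 = 9.442.
So 10 more iterations are needed.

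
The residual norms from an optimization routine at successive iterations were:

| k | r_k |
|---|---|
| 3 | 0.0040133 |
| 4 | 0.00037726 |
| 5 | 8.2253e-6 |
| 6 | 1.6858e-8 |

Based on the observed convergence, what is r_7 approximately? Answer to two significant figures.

First estimate the order: p ≈ ln(r_6/r_5) / ln(r_5/r_4) = ln(1.6858e-8/8.2253e-6)/ln(8.2253e-6/0.00037726) = ln(0.00204953)/ln(0.0218027) ≈ 1.6180.
Then r_7 ≈ r_6·(r_6/r_5)^p = 1.6858e-8·(0.00204953)^1.6180 = 1.6858e-8·4.46948e-05 ≈ 7.535e-13.

7.5e-13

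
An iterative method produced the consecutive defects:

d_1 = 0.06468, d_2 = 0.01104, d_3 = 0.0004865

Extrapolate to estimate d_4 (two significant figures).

First estimate the order: p ≈ ln(d_3/d_2) / ln(d_2/d_1) = ln(0.0004865/0.01104)/ln(0.01104/0.06468) = ln(0.044067)/ln(0.170686) ≈ 1.7659.
Then d_4 ≈ d_3·(d_3/d_2)^p = 0.0004865·(0.044067)^1.7659 = 0.0004865·0.00403311 ≈ 1.962e-06.

2.0e-6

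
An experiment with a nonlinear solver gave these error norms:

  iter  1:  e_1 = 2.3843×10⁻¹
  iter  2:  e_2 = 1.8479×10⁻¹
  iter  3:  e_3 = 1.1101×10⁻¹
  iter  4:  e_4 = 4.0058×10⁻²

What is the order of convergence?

Consecutive ratios: e_4/e_3 = 4.0058×10⁻²/1.1101×10⁻¹ = 0.36085, e_3/e_2 = 1.1101×10⁻¹/1.8479×10⁻¹ = 0.600736.
p ≈ ln(0.36085)/ln(0.600736) = -1.0193/-0.5096 ≈ 2.00.
So the convergence is quadratic (order 2).

2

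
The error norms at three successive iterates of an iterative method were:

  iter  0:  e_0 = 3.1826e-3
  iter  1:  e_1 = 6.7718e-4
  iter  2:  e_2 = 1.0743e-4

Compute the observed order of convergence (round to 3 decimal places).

p ≈ ln(e_2/e_1) / ln(e_1/e_0)
  = ln(1.0743e-4/6.7718e-4) / ln(6.7718e-4/3.1826e-3)
  = ln(0.158643) / ln(0.212776)
  = -1.841099 / -1.547515 ≈ 1.189713

1.190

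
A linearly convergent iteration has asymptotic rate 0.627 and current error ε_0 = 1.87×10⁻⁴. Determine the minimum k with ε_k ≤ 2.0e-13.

After k steps, ε_k ≈ 1.87×10⁻⁴·0.627^k.
Need 0.627^k ≤ 2.0e-13/1.87×10⁻⁴ = 1.06952e-09.
k ≥ ln(1.06952e-09)/ln(0.627) = -20.6561/-0.46681 = 44.249.
Smallest integer k = 45.

45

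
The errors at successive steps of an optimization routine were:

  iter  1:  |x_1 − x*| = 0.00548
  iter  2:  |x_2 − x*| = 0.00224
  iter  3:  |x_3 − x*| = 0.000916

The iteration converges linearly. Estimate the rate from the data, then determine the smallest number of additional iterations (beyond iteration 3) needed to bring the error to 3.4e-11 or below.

20

Rate ρ ≈ |x_3 − x*|/|x_2 − x*| = 0.000916/0.00224 = 0.4089.
After j more steps, |x_{3+j} − x*| ≈ 0.000916·ρ^j; need ρ^j ≤ 3.4e-11/0.000916 = 3.71179e-08.
j ≥ ln(3.71179e-08)/ln(0.4089) = -17.1092/-0.89428 = 19.132.
So 20 more iterations are needed.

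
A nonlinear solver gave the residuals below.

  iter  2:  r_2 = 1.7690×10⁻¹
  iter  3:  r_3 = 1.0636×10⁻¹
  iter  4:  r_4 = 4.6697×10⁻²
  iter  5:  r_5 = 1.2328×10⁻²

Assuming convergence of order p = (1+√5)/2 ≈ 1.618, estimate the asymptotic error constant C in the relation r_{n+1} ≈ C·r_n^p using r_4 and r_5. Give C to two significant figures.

C ≈ r_5 / r_4^1.618
  = 1.2328×10⁻² / (4.6697×10⁻²)^1.618
  = 1.2328×10⁻² / 0.00702926 ≈ 1.7538

1.8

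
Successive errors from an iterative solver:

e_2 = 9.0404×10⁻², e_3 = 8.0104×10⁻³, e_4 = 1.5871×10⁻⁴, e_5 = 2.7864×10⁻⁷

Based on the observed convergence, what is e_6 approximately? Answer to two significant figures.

First estimate the order: p ≈ ln(e_5/e_4) / ln(e_4/e_3) = ln(2.7864×10⁻⁷/1.5871×10⁻⁴)/ln(1.5871×10⁻⁴/8.0104×10⁻³) = ln(0.00175565)/ln(0.019813) ≈ 1.6180.
Then e_6 ≈ e_5·(e_5/e_4)^p = 2.7864×10⁻⁷·(0.00175565)^1.6180 = 2.7864×10⁻⁷·3.47937e-05 ≈ 9.695e-12.

9.7e-12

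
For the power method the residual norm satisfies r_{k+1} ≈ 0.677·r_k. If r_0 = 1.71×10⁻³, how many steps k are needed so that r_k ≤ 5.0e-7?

21

After k steps, r_k ≈ 1.71×10⁻³·0.677^k.
Need 0.677^k ≤ 5.0e-7/1.71×10⁻³ = 0.000292398.
k ≥ ln(0.000292398)/ln(0.677) = -8.1374/-0.39008 = 20.861.
Smallest integer k = 21.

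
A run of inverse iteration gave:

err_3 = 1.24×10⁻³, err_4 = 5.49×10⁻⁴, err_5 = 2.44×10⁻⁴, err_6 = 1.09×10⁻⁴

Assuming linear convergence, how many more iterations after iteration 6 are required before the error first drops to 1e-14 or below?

29

Rate ρ ≈ err_6/err_5 = 1.09×10⁻⁴/2.44×10⁻⁴ = 0.4467.
After j more steps, err_{6+j} ≈ 1.09×10⁻⁴·ρ^j; need ρ^j ≤ 1e-14/1.09×10⁻⁴ = 9.17431e-11.
j ≥ ln(9.17431e-11)/ln(0.4467) = -23.1120/-0.80587 = 28.680.
So 29 more iterations are needed.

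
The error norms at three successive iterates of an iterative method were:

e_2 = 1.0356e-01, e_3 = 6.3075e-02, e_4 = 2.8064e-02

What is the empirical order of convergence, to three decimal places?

p ≈ ln(e_4/e_3) / ln(e_3/e_2)
  = ln(2.8064e-02/6.3075e-02) / ln(6.3075e-02/1.0356e-01)
  = ln(0.444931) / ln(0.609067)
  = -0.809836 / -0.495827 ≈ 1.633304

1.633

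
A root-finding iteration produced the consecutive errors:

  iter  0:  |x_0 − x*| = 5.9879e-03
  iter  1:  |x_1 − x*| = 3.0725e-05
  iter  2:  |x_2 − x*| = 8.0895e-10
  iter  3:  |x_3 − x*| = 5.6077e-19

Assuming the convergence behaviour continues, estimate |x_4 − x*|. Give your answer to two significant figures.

First estimate the order: p ≈ ln(|x_3 − x*|/|x_2 − x*|) / ln(|x_2 − x*|/|x_1 − x*|) = ln(5.6077e-19/8.0895e-10)/ln(8.0895e-10/3.0725e-05) = ln(6.93207e-10)/ln(2.63287e-05) ≈ 2.0000.
Then |x_4 − x*| ≈ |x_3 − x*|·(|x_3 − x*|/|x_2 − x*|)^p = 5.6077e-19·(6.93207e-10)^2.0000 = 5.6077e-19·4.80536e-19 ≈ 2.695e-37.

2.7e-37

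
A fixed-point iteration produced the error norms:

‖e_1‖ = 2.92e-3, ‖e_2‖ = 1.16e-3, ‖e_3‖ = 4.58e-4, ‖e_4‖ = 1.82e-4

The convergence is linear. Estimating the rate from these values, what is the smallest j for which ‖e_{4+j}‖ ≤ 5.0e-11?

17

Rate ρ ≈ ‖e_4‖/‖e_3‖ = 1.82e-4/4.58e-4 = 0.3974.
After j more steps, ‖e_{4+j}‖ ≈ 1.82e-4·ρ^j; need ρ^j ≤ 5.0e-11/1.82e-4 = 2.74725e-07.
j ≥ ln(2.74725e-07)/ln(0.3974) = -15.1075/-0.92281 = 16.371.
So 17 more iterations are needed.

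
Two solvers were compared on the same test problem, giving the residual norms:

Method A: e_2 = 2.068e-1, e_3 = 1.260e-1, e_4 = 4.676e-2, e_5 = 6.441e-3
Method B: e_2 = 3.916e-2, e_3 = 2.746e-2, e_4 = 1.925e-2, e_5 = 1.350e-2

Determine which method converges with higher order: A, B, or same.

Method A: p ≈ ln(6.441e-3/4.676e-2)/ln(4.676e-2/1.260e-1) ≈ 2.00.
Method B: p ≈ ln(1.350e-2/1.925e-2)/ln(1.925e-2/2.746e-2) ≈ 1.00.
Method A has the higher order (≈2.0 vs ≈1.0).

A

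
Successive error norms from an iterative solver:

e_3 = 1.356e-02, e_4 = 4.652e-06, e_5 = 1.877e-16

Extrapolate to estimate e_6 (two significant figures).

First estimate the order: p ≈ ln(e_5/e_4) / ln(e_4/e_3) = ln(1.877e-16/4.652e-06)/ln(4.652e-06/1.356e-02) = ln(4.03482e-11)/ln(0.000343068) ≈ 3.0001.
Then e_6 ≈ e_5·(e_5/e_4)^p = 1.877e-16·(4.03482e-11)^3.0001 = 1.877e-16·6.55289e-32 ≈ 1.23e-47.

1.2e-47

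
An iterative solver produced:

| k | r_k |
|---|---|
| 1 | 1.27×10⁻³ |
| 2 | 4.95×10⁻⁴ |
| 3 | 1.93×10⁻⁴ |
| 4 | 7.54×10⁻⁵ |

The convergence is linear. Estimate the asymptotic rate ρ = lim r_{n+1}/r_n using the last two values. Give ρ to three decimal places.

ρ ≈ r_4/r_3 = 7.54×10⁻⁵/1.93×10⁻⁴ = 0.39067

0.391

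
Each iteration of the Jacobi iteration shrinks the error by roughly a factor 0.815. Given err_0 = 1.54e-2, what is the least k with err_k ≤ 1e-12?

After k steps, err_k ≈ 1.54e-2·0.815^k.
Need 0.815^k ≤ 1e-12/1.54e-2 = 6.49351e-11.
k ≥ ln(6.49351e-11)/ln(0.815) = -23.4576/-0.20457 = 114.668.
Smallest integer k = 115.

115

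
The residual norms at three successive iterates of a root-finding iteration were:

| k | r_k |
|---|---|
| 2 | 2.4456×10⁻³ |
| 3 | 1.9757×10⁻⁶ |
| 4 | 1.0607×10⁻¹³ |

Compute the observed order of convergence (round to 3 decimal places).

2.351

p ≈ ln(r_4/r_3) / ln(r_3/r_2)
  = ln(1.0607×10⁻¹³/1.9757×10⁻⁶) / ln(1.9757×10⁻⁶/2.4456×10⁻³)
  = ln(5.36873e-08) / ln(0.000807859)
  = -16.740089 / -7.121123 ≈ 2.350765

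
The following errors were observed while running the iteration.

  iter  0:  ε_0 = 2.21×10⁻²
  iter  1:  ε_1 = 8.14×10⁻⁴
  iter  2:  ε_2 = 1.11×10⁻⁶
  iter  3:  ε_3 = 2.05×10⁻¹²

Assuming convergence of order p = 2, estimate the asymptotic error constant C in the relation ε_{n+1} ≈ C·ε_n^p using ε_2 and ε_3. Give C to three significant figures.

C ≈ ε_3 / ε_2^2
  = 2.05×10⁻¹² / (1.11×10⁻⁶)^2
  = 2.05×10⁻¹² / 1.2321e-12 ≈ 1.6638

1.66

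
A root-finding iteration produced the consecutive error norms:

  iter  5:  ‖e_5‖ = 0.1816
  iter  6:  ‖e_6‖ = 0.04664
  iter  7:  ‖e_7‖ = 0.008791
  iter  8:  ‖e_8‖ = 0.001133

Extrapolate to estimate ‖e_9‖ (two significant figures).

First estimate the order: p ≈ ln(‖e_8‖/‖e_7‖) / ln(‖e_7‖/‖e_6‖) = ln(0.001133/0.008791)/ln(0.008791/0.04664) = ln(0.128882)/ln(0.188486) ≈ 1.2278.
Then ‖e_9‖ ≈ ‖e_8‖·(‖e_8‖/‖e_7‖)^p = 0.001133·(0.128882)^1.2278 = 0.001133·0.0808154 ≈ 9.156e-05.

9.2e-5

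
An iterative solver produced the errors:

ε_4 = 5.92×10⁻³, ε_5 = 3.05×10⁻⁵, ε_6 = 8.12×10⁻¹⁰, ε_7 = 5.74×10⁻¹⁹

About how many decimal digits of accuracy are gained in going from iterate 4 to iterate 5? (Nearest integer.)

2

Digits gained ≈ log₁₀(ε_4/ε_5) = log₁₀(5.92×10⁻³/3.05×10⁻⁵) = log₁₀(194.098) ≈ 2.288.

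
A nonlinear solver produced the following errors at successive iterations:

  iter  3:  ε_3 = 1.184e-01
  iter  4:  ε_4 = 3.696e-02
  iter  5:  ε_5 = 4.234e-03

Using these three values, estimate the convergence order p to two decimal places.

1.86

p ≈ ln(ε_5/ε_4) / ln(ε_4/ε_3)
  = ln(4.234e-03/3.696e-02) / ln(3.696e-02/1.184e-01)
  = ln(0.114556) / ln(0.312162)
  = -2.16669 / -1.16423 ≈ 1.86105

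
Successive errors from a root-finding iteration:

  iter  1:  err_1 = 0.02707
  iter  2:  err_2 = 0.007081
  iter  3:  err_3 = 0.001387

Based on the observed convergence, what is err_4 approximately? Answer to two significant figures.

1.9e-4

First estimate the order: p ≈ ln(err_3/err_2) / ln(err_2/err_1) = ln(0.001387/0.007081)/ln(0.007081/0.02707) = ln(0.195876)/ln(0.261581) ≈ 1.2157.
Then err_4 ≈ err_3·(err_3/err_2)^p = 0.001387·(0.195876)^1.2157 = 0.001387·0.137804 ≈ 0.0001911.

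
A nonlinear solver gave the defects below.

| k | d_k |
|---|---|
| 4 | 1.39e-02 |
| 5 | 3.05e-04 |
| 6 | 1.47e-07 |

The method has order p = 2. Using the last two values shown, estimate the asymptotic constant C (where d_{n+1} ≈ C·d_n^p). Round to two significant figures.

1.6

C ≈ d_6 / d_5^2
  = 1.47e-07 / (3.05e-04)^2
  = 1.47e-07 / 9.3025e-08 ≈ 1.5802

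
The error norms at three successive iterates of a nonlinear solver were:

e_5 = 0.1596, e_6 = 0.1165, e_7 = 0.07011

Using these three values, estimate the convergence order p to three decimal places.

1.613

p ≈ ln(e_7/e_6) / ln(e_6/e_5)
  = ln(0.07011/0.1165) / ln(0.1165/0.1596)
  = ln(0.601803) / ln(0.72995)
  = -0.507825 / -0.314779 ≈ 1.613275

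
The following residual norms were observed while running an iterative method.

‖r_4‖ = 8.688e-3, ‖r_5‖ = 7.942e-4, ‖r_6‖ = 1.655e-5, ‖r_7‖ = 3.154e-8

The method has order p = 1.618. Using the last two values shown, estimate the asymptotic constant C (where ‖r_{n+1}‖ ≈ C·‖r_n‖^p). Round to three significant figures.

C ≈ ‖r_7‖ / ‖r_6‖^1.618
  = 3.154e-8 / (1.655e-5)^1.618
  = 3.154e-8 / 1.8366e-08 ≈ 1.7173

1.72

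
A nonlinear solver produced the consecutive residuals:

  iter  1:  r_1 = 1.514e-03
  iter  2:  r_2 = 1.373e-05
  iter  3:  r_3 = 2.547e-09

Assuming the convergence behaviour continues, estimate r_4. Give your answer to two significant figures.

3.9e-16

First estimate the order: p ≈ ln(r_3/r_2) / ln(r_2/r_1) = ln(2.547e-09/1.373e-05)/ln(1.373e-05/1.514e-03) = ln(0.000185506)/ln(0.00906869) ≈ 1.8270.
Then r_4 ≈ r_3·(r_3/r_2)^p = 2.547e-09·(0.000185506)^1.8270 = 2.547e-09·1.52156e-07 ≈ 3.875e-16.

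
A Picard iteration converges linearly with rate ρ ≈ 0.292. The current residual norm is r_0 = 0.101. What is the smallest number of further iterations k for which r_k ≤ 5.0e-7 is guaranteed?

10

After k steps, r_k ≈ 0.101·0.292^k.
Need 0.292^k ≤ 5.0e-7/0.101 = 4.9505e-06.
k ≥ ln(4.9505e-06)/ln(0.292) = -12.2160/-1.23100 = 9.924.
Smallest integer k = 10.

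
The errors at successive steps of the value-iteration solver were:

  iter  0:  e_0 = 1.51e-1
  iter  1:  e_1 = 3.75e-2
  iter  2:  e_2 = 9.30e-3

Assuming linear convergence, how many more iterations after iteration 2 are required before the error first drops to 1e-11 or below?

15

Rate ρ ≈ e_2/e_1 = 9.30e-3/3.75e-2 = 0.2480.
After j more steps, e_{2+j} ≈ 9.30e-3·ρ^j; need ρ^j ≤ 1e-11/9.30e-3 = 1.07527e-09.
j ≥ ln(1.07527e-09)/ln(0.2480) = -20.6507/-1.39433 = 14.810.
So 15 more iterations are needed.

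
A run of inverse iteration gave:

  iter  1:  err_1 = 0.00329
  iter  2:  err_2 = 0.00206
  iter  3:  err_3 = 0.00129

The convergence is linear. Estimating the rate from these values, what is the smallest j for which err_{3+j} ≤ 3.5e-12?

43

Rate ρ ≈ err_3/err_2 = 0.00129/0.00206 = 0.6262.
After j more steps, err_{3+j} ≈ 0.00129·ρ^j; need ρ^j ≤ 3.5e-12/0.00129 = 2.71318e-09.
j ≥ ln(2.71318e-09)/ln(0.6262) = -19.7251/-0.46809 = 42.140.
So 43 more iterations are needed.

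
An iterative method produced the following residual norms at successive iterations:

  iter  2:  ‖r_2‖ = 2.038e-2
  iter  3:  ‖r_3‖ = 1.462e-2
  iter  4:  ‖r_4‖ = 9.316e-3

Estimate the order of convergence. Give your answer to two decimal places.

1.36

p ≈ ln(‖r_4‖/‖r_3‖) / ln(‖r_3‖/‖r_2‖)
  = ln(9.316e-3/1.462e-2) / ln(1.462e-2/2.038e-2)
  = ln(0.637209) / ln(0.71737)
  = -0.45066 / -0.33216 ≈ 1.35676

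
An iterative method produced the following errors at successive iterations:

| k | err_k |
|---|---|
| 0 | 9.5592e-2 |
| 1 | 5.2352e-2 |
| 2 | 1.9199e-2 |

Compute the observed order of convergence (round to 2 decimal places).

1.67

p ≈ ln(err_2/err_1) / ln(err_1/err_0)
  = ln(1.9199e-2/5.2352e-2) / ln(5.2352e-2/9.5592e-2)
  = ln(0.366729) / ln(0.547661)
  = -1.00313 / -0.60210 ≈ 1.66605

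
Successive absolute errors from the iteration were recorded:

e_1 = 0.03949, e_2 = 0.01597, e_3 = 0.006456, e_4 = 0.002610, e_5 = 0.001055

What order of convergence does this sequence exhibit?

1

Consecutive ratios: e_5/e_4 = 0.001055/0.002610 = 0.404215, e_4/e_3 = 0.002610/0.006456 = 0.404275.
p ≈ ln(0.404215)/ln(0.404275) = -0.9058/-0.9057 ≈ 1.00.
So the convergence is linear (order 1).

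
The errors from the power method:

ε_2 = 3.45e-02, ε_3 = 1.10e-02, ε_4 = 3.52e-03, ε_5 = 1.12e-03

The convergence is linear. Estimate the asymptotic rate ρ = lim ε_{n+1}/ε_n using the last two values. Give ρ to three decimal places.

0.318

ρ ≈ ε_5/ε_4 = 1.12e-03/3.52e-03 = 0.31818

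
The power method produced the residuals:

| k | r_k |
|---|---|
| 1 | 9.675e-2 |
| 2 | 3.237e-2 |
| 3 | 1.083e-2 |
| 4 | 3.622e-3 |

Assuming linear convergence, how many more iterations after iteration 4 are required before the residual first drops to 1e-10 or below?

16

Rate ρ ≈ r_4/r_3 = 3.622e-3/1.083e-2 = 0.3344.
After j more steps, r_{4+j} ≈ 3.622e-3·ρ^j; need ρ^j ≤ 1e-10/3.622e-3 = 2.76091e-08.
j ≥ ln(2.76091e-08)/ln(0.3344) = -17.4051/-1.09542 = 15.889.
So 16 more iterations are needed.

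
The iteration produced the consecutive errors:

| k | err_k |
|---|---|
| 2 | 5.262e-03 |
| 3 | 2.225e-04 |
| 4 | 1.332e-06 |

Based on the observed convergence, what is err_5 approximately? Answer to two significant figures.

3.4e-10

First estimate the order: p ≈ ln(err_4/err_3) / ln(err_3/err_2) = ln(1.332e-06/2.225e-04)/ln(2.225e-04/5.262e-03) = ln(0.00598652)/ln(0.0422843) ≈ 1.6180.
Then err_5 ≈ err_4·(err_4/err_3)^p = 1.332e-06·(0.00598652)^1.6180 = 1.332e-06·0.000253203 ≈ 3.373e-10.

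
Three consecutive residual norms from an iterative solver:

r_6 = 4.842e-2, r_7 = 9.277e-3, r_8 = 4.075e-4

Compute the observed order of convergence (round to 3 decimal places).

1.891

p ≈ ln(r_8/r_7) / ln(r_7/r_6)
  = ln(4.075e-4/9.277e-3) / ln(9.277e-3/4.842e-2)
  = ln(0.0439258) / ln(0.191594)
  = -3.125253 / -1.652377 ≈ 1.891368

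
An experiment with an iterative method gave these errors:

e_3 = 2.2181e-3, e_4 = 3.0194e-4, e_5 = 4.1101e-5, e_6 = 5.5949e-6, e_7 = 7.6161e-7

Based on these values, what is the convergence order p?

1

Consecutive ratios: e_7/e_6 = 7.6161e-7/5.5949e-6 = 0.136126, e_6/e_5 = 5.5949e-6/4.1101e-5 = 0.136126.
p ≈ ln(0.136126)/ln(0.136126) = -1.9942/-1.9942 ≈ 1.00.
So the convergence is linear (order 1).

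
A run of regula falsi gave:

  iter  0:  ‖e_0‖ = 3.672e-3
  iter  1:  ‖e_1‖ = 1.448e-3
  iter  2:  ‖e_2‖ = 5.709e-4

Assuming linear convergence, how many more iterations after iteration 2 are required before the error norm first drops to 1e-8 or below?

Rate ρ ≈ ‖e_2‖/‖e_1‖ = 5.709e-4/1.448e-3 = 0.3943.
After j more steps, ‖e_{2+j}‖ ≈ 5.709e-4·ρ^j; need ρ^j ≤ 1e-8/5.709e-4 = 1.75162e-05.
j ≥ ln(1.75162e-05)/ln(0.3943) = -10.9524/-0.93064 = 11.769.
So 12 more iterations are needed.

12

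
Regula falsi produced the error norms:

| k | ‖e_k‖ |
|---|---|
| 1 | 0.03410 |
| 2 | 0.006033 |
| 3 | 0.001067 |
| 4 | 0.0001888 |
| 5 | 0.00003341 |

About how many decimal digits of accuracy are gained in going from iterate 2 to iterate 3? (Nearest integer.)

1

Digits gained ≈ log₁₀(‖e_2‖/‖e_3‖) = log₁₀(0.006033/0.001067) = log₁₀(5.65417) ≈ 0.752.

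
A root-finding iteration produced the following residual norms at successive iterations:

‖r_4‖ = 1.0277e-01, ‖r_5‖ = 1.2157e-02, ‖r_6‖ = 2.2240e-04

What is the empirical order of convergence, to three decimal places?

p ≈ ln(‖r_6‖/‖r_5‖) / ln(‖r_5‖/‖r_4‖)
  = ln(2.2240e-04/1.2157e-02) / ln(1.2157e-02/1.0277e-01)
  = ln(0.018294) / ln(0.118293)
  = -4.001182 / -2.134591 ≈ 1.874449

1.874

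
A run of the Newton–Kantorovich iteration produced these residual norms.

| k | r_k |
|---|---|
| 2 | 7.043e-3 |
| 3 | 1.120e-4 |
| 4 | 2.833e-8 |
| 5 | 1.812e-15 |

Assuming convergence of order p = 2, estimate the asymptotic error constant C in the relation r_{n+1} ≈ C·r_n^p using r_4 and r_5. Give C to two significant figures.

C ≈ r_5 / r_4^2
  = 1.812e-15 / (2.833e-8)^2
  = 1.812e-15 / 8.02589e-16 ≈ 2.2577

2.3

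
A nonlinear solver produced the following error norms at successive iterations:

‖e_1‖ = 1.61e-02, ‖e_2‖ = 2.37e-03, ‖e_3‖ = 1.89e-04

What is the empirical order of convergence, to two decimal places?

p ≈ ln(‖e_3‖/‖e_2‖) / ln(‖e_2‖/‖e_1‖)
  = ln(1.89e-04/2.37e-03) / ln(2.37e-03/1.61e-02)
  = ln(0.0797468) / ln(0.147205)
  = -2.52890 / -1.91593 ≈ 1.31993

1.32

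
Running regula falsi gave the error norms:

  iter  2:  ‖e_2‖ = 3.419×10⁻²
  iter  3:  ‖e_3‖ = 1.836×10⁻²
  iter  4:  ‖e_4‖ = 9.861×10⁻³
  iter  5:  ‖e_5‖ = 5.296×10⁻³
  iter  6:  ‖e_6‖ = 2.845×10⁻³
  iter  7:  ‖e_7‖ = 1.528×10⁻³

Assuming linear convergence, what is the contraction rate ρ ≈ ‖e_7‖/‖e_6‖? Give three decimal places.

0.537

ρ ≈ ‖e_7‖/‖e_6‖ = 1.528×10⁻³/2.845×10⁻³ = 0.53708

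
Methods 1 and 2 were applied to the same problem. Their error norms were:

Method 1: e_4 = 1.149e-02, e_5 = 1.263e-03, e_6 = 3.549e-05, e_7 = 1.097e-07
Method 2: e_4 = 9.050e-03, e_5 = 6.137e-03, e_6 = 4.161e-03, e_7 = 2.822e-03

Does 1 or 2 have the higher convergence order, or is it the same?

Method 1: p ≈ ln(1.097e-07/3.549e-05)/ln(3.549e-05/1.263e-03) ≈ 1.62.
Method 2: p ≈ ln(2.822e-03/4.161e-03)/ln(4.161e-03/6.137e-03) ≈ 1.00.
Method 1 has the higher order (≈1.6 vs ≈1.0).

1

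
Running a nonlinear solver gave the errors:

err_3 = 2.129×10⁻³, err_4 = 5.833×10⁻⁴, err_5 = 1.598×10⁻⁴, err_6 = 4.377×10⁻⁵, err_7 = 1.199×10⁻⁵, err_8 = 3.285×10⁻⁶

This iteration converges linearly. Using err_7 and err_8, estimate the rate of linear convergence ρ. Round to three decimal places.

0.274

ρ ≈ err_8/err_7 = 3.285×10⁻⁶/1.199×10⁻⁵ = 0.27398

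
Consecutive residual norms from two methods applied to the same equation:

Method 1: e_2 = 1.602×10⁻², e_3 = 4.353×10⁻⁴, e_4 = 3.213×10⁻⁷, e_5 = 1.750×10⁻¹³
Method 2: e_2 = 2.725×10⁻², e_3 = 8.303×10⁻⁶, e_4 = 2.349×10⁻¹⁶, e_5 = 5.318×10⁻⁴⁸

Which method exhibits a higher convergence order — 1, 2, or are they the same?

2

Method 1: p ≈ ln(1.750×10⁻¹³/3.213×10⁻⁷)/ln(3.213×10⁻⁷/4.353×10⁻⁴) ≈ 2.00.
Method 2: p ≈ ln(5.318×10⁻⁴⁸/2.349×10⁻¹⁶)/ln(2.349×10⁻¹⁶/8.303×10⁻⁶) ≈ 3.00.
Method 2 has the higher order (≈3.0 vs ≈2.0).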